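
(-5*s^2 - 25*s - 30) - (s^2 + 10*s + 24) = -6*s^2 - 35*s - 54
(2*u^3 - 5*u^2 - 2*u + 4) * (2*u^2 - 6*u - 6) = 4*u^5 - 22*u^4 + 14*u^3 + 50*u^2 - 12*u - 24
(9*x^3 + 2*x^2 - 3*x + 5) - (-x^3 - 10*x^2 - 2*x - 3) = 10*x^3 + 12*x^2 - x + 8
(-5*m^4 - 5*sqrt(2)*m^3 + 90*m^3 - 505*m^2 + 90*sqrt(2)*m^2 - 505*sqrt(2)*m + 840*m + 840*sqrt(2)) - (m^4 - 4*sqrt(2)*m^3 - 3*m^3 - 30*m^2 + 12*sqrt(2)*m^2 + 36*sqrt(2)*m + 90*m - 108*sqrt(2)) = -6*m^4 - sqrt(2)*m^3 + 93*m^3 - 475*m^2 + 78*sqrt(2)*m^2 - 541*sqrt(2)*m + 750*m + 948*sqrt(2)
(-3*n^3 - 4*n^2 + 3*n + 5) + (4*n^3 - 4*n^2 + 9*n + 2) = n^3 - 8*n^2 + 12*n + 7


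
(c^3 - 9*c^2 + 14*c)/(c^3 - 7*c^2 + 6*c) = (c^2 - 9*c + 14)/(c^2 - 7*c + 6)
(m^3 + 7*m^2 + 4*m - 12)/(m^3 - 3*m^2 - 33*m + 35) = (m^2 + 8*m + 12)/(m^2 - 2*m - 35)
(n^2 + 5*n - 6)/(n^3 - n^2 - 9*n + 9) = (n + 6)/(n^2 - 9)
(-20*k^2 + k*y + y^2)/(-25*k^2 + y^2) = (-4*k + y)/(-5*k + y)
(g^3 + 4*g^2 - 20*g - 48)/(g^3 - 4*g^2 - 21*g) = (-g^3 - 4*g^2 + 20*g + 48)/(g*(-g^2 + 4*g + 21))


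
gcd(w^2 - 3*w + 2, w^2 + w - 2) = w - 1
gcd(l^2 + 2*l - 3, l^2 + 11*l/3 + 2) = l + 3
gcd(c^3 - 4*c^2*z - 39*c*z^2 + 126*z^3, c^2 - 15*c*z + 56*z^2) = -c + 7*z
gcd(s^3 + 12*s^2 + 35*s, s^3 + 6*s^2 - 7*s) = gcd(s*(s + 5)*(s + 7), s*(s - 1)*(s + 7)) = s^2 + 7*s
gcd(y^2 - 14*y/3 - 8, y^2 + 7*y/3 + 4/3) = y + 4/3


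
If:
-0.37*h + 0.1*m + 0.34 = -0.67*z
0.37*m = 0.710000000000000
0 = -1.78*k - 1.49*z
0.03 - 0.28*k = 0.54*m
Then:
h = 9.21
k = -3.59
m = 1.92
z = 4.29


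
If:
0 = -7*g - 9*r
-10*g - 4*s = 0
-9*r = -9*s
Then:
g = 0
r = 0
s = 0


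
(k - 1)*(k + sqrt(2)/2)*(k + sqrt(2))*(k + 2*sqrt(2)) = k^4 - k^3 + 7*sqrt(2)*k^3/2 - 7*sqrt(2)*k^2/2 + 7*k^2 - 7*k + 2*sqrt(2)*k - 2*sqrt(2)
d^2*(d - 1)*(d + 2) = d^4 + d^3 - 2*d^2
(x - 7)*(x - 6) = x^2 - 13*x + 42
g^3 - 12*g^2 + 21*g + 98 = (g - 7)^2*(g + 2)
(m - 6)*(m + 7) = m^2 + m - 42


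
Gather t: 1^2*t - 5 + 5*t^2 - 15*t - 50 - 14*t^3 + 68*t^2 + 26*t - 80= -14*t^3 + 73*t^2 + 12*t - 135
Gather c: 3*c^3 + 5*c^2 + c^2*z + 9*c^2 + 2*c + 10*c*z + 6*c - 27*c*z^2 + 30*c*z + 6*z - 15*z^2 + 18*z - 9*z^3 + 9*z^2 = 3*c^3 + c^2*(z + 14) + c*(-27*z^2 + 40*z + 8) - 9*z^3 - 6*z^2 + 24*z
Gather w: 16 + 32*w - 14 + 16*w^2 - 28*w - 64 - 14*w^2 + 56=2*w^2 + 4*w - 6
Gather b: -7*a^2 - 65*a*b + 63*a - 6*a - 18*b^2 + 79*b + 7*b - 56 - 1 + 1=-7*a^2 + 57*a - 18*b^2 + b*(86 - 65*a) - 56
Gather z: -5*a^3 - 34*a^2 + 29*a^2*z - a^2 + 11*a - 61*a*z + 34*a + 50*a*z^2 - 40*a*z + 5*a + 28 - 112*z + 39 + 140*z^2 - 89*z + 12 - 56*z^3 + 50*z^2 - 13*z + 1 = -5*a^3 - 35*a^2 + 50*a - 56*z^3 + z^2*(50*a + 190) + z*(29*a^2 - 101*a - 214) + 80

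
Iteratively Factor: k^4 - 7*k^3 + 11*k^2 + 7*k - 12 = (k - 3)*(k^3 - 4*k^2 - k + 4) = (k - 3)*(k - 1)*(k^2 - 3*k - 4) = (k - 3)*(k - 1)*(k + 1)*(k - 4)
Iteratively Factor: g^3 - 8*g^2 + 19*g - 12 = (g - 4)*(g^2 - 4*g + 3) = (g - 4)*(g - 3)*(g - 1)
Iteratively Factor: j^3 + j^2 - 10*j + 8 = (j - 2)*(j^2 + 3*j - 4) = (j - 2)*(j + 4)*(j - 1)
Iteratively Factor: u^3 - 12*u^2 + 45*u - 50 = (u - 2)*(u^2 - 10*u + 25) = (u - 5)*(u - 2)*(u - 5)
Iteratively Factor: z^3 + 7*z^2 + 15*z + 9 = (z + 1)*(z^2 + 6*z + 9) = (z + 1)*(z + 3)*(z + 3)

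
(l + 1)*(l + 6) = l^2 + 7*l + 6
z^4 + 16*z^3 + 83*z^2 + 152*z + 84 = (z + 1)*(z + 2)*(z + 6)*(z + 7)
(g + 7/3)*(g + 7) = g^2 + 28*g/3 + 49/3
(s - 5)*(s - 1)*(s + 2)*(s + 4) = s^4 - 23*s^2 - 18*s + 40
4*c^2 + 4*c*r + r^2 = (2*c + r)^2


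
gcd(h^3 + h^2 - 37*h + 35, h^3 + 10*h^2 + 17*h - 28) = h^2 + 6*h - 7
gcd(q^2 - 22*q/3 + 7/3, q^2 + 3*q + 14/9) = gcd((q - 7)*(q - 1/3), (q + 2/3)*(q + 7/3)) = 1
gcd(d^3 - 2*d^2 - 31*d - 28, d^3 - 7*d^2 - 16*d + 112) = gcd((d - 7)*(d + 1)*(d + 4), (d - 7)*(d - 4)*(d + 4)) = d^2 - 3*d - 28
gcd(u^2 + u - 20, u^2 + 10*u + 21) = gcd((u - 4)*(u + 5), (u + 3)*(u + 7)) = 1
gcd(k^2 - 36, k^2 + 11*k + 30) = k + 6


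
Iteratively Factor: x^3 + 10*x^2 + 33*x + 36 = (x + 4)*(x^2 + 6*x + 9) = (x + 3)*(x + 4)*(x + 3)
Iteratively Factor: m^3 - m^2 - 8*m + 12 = (m + 3)*(m^2 - 4*m + 4) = (m - 2)*(m + 3)*(m - 2)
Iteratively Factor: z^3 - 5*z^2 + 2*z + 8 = (z - 4)*(z^2 - z - 2) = (z - 4)*(z + 1)*(z - 2)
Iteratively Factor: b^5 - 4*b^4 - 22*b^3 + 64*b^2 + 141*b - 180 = (b - 1)*(b^4 - 3*b^3 - 25*b^2 + 39*b + 180) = (b - 1)*(b + 3)*(b^3 - 6*b^2 - 7*b + 60) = (b - 1)*(b + 3)^2*(b^2 - 9*b + 20) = (b - 5)*(b - 1)*(b + 3)^2*(b - 4)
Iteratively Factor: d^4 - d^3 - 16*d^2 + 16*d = (d - 4)*(d^3 + 3*d^2 - 4*d) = d*(d - 4)*(d^2 + 3*d - 4) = d*(d - 4)*(d - 1)*(d + 4)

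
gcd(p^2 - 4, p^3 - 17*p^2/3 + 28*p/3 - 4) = p - 2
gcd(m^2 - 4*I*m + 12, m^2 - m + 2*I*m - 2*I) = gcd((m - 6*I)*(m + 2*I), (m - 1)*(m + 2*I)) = m + 2*I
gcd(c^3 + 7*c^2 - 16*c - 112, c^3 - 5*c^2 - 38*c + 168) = c - 4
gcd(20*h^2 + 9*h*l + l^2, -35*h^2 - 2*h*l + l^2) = 5*h + l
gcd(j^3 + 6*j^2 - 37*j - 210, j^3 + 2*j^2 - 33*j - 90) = j^2 - j - 30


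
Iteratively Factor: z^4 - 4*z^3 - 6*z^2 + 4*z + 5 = (z - 5)*(z^3 + z^2 - z - 1) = (z - 5)*(z - 1)*(z^2 + 2*z + 1) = (z - 5)*(z - 1)*(z + 1)*(z + 1)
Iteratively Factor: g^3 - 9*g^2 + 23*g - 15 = (g - 3)*(g^2 - 6*g + 5) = (g - 3)*(g - 1)*(g - 5)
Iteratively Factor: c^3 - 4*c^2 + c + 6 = (c - 2)*(c^2 - 2*c - 3) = (c - 3)*(c - 2)*(c + 1)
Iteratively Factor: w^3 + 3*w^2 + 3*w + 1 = (w + 1)*(w^2 + 2*w + 1) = (w + 1)^2*(w + 1)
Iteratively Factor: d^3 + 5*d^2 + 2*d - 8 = (d + 4)*(d^2 + d - 2) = (d - 1)*(d + 4)*(d + 2)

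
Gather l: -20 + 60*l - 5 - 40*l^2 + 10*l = -40*l^2 + 70*l - 25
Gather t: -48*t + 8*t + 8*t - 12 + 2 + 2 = -32*t - 8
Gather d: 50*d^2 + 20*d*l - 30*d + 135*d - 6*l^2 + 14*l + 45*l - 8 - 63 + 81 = 50*d^2 + d*(20*l + 105) - 6*l^2 + 59*l + 10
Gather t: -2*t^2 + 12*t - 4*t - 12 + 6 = -2*t^2 + 8*t - 6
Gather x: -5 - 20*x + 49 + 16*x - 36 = 8 - 4*x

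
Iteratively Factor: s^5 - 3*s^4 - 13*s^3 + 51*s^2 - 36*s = (s + 4)*(s^4 - 7*s^3 + 15*s^2 - 9*s) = (s - 3)*(s + 4)*(s^3 - 4*s^2 + 3*s) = s*(s - 3)*(s + 4)*(s^2 - 4*s + 3) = s*(s - 3)*(s - 1)*(s + 4)*(s - 3)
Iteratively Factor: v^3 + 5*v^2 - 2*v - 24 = (v + 3)*(v^2 + 2*v - 8) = (v + 3)*(v + 4)*(v - 2)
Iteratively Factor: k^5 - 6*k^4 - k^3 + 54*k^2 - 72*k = (k)*(k^4 - 6*k^3 - k^2 + 54*k - 72) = k*(k - 3)*(k^3 - 3*k^2 - 10*k + 24) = k*(k - 3)*(k + 3)*(k^2 - 6*k + 8) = k*(k - 4)*(k - 3)*(k + 3)*(k - 2)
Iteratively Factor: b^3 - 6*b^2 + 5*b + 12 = (b - 3)*(b^2 - 3*b - 4) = (b - 4)*(b - 3)*(b + 1)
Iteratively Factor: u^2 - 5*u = (u)*(u - 5)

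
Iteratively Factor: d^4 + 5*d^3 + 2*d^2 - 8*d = (d)*(d^3 + 5*d^2 + 2*d - 8) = d*(d + 4)*(d^2 + d - 2) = d*(d - 1)*(d + 4)*(d + 2)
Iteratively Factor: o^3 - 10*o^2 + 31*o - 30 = (o - 5)*(o^2 - 5*o + 6) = (o - 5)*(o - 3)*(o - 2)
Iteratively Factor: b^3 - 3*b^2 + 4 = (b - 2)*(b^2 - b - 2) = (b - 2)*(b + 1)*(b - 2)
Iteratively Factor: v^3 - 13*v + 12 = (v + 4)*(v^2 - 4*v + 3) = (v - 1)*(v + 4)*(v - 3)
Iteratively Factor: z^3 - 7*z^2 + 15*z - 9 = (z - 1)*(z^2 - 6*z + 9) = (z - 3)*(z - 1)*(z - 3)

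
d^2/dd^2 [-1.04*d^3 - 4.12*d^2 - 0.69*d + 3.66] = -6.24*d - 8.24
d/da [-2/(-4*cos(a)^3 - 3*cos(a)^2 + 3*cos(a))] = 12*(sin(2*a) + sin(3*a))/((cos(2*a) + 1)*(3*cos(a) + 2*cos(2*a) - 1)^2)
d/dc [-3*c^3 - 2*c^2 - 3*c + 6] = -9*c^2 - 4*c - 3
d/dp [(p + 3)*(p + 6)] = 2*p + 9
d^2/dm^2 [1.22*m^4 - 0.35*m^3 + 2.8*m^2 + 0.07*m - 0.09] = 14.64*m^2 - 2.1*m + 5.6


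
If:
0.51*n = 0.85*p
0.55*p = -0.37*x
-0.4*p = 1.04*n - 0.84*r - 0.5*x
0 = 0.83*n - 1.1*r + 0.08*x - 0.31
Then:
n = -0.21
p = -0.12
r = -0.42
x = 0.18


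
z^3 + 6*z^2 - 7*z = z*(z - 1)*(z + 7)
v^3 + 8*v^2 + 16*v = v*(v + 4)^2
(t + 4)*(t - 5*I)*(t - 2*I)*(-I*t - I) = -I*t^4 - 7*t^3 - 5*I*t^3 - 35*t^2 + 6*I*t^2 - 28*t + 50*I*t + 40*I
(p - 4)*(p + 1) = p^2 - 3*p - 4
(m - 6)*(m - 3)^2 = m^3 - 12*m^2 + 45*m - 54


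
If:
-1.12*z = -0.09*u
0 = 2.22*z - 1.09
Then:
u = 6.11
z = 0.49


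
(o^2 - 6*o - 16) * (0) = 0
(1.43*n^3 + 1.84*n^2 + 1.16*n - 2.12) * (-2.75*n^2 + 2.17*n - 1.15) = -3.9325*n^5 - 1.9569*n^4 - 0.8417*n^3 + 6.2312*n^2 - 5.9344*n + 2.438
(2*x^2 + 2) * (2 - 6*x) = -12*x^3 + 4*x^2 - 12*x + 4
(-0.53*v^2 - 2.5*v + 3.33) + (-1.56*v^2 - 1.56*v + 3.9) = -2.09*v^2 - 4.06*v + 7.23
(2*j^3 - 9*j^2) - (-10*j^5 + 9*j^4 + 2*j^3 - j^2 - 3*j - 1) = 10*j^5 - 9*j^4 - 8*j^2 + 3*j + 1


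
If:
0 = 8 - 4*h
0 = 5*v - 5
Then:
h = 2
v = 1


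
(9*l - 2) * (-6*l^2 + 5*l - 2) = -54*l^3 + 57*l^2 - 28*l + 4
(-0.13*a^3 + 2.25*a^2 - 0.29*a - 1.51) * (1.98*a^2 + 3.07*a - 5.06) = -0.2574*a^5 + 4.0559*a^4 + 6.9911*a^3 - 15.2651*a^2 - 3.1683*a + 7.6406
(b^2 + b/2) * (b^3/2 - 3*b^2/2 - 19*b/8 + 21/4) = b^5/2 - 5*b^4/4 - 25*b^3/8 + 65*b^2/16 + 21*b/8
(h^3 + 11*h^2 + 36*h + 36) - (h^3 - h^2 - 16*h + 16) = 12*h^2 + 52*h + 20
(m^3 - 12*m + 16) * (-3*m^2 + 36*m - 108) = -3*m^5 + 36*m^4 - 72*m^3 - 480*m^2 + 1872*m - 1728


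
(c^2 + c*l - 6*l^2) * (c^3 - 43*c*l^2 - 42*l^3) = c^5 + c^4*l - 49*c^3*l^2 - 85*c^2*l^3 + 216*c*l^4 + 252*l^5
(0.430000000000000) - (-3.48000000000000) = 3.91000000000000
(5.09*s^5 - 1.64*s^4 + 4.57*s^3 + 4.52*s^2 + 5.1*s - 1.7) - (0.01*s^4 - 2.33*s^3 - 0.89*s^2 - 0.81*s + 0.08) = 5.09*s^5 - 1.65*s^4 + 6.9*s^3 + 5.41*s^2 + 5.91*s - 1.78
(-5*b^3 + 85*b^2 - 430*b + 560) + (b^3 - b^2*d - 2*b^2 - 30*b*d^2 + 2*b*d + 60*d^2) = -4*b^3 - b^2*d + 83*b^2 - 30*b*d^2 + 2*b*d - 430*b + 60*d^2 + 560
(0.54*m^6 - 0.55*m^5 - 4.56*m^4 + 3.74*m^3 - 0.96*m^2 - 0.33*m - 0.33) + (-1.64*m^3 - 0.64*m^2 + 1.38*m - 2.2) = 0.54*m^6 - 0.55*m^5 - 4.56*m^4 + 2.1*m^3 - 1.6*m^2 + 1.05*m - 2.53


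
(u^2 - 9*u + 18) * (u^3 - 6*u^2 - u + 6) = u^5 - 15*u^4 + 71*u^3 - 93*u^2 - 72*u + 108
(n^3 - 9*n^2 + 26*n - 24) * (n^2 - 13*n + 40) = n^5 - 22*n^4 + 183*n^3 - 722*n^2 + 1352*n - 960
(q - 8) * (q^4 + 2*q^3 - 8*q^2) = q^5 - 6*q^4 - 24*q^3 + 64*q^2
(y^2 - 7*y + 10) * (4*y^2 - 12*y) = 4*y^4 - 40*y^3 + 124*y^2 - 120*y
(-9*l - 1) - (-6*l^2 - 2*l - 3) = 6*l^2 - 7*l + 2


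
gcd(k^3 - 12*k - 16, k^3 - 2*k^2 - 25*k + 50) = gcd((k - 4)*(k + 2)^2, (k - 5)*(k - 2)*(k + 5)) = 1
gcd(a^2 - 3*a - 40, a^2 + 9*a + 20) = a + 5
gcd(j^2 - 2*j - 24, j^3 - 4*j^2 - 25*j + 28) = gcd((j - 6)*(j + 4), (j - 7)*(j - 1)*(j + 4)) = j + 4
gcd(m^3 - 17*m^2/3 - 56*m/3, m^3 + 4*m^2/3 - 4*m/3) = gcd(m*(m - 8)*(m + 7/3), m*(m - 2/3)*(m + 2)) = m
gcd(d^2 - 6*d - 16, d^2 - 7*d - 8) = d - 8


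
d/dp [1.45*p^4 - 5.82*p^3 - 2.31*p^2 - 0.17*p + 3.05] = 5.8*p^3 - 17.46*p^2 - 4.62*p - 0.17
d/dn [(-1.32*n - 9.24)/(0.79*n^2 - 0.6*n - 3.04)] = (1.0428*n^2 + 14.5992*n - 1.5312)/(0.6241*n^4 - 0.948*n^3 - 4.4432*n^2 + 3.648*n + 9.2416)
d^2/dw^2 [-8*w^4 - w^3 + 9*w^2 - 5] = -96*w^2 - 6*w + 18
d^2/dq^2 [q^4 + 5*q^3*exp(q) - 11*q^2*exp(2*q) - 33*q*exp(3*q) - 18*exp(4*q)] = 5*q^3*exp(q) - 44*q^2*exp(2*q) + 30*q^2*exp(q) + 12*q^2 - 297*q*exp(3*q) - 88*q*exp(2*q) + 30*q*exp(q) - 288*exp(4*q) - 198*exp(3*q) - 22*exp(2*q)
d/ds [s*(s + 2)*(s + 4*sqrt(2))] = 3*s^2 + 4*s + 8*sqrt(2)*s + 8*sqrt(2)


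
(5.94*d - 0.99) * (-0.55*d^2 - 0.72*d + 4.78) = -3.267*d^3 - 3.7323*d^2 + 29.106*d - 4.7322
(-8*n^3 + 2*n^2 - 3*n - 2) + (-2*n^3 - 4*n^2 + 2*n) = -10*n^3 - 2*n^2 - n - 2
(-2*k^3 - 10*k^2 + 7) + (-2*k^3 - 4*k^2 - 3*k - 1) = -4*k^3 - 14*k^2 - 3*k + 6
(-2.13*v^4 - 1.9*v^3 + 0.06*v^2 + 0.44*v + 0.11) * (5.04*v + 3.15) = -10.7352*v^5 - 16.2855*v^4 - 5.6826*v^3 + 2.4066*v^2 + 1.9404*v + 0.3465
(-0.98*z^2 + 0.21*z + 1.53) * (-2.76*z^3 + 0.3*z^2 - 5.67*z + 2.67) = 2.7048*z^5 - 0.8736*z^4 + 1.3968*z^3 - 3.3483*z^2 - 8.1144*z + 4.0851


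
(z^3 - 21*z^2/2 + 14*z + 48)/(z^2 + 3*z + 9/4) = 2*(z^2 - 12*z + 32)/(2*z + 3)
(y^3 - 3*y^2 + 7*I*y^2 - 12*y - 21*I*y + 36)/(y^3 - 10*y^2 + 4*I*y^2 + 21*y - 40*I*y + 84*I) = (y + 3*I)/(y - 7)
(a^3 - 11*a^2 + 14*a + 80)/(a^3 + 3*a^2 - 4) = (a^2 - 13*a + 40)/(a^2 + a - 2)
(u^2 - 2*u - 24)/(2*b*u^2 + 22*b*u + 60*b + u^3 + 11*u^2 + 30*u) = (u^2 - 2*u - 24)/(2*b*u^2 + 22*b*u + 60*b + u^3 + 11*u^2 + 30*u)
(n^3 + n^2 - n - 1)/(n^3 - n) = (n + 1)/n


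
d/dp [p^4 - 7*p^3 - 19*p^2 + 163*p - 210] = 4*p^3 - 21*p^2 - 38*p + 163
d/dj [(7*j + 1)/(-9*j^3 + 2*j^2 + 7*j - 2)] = (126*j^3 + 13*j^2 - 4*j - 21)/(81*j^6 - 36*j^5 - 122*j^4 + 64*j^3 + 41*j^2 - 28*j + 4)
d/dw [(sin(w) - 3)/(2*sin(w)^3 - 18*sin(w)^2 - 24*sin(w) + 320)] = (-sin(w)^3 + 9*sin(w)^2 - 27*sin(w) + 62)*cos(w)/((sin(w) - 8)^2*(sin(w) - 5)^2*(sin(w) + 4)^2)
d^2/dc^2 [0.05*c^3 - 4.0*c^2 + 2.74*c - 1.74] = 0.3*c - 8.0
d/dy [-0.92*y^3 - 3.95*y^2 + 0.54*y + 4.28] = -2.76*y^2 - 7.9*y + 0.54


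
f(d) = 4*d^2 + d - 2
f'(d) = 8*d + 1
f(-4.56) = 76.61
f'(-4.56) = -35.48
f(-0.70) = -0.74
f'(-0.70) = -4.60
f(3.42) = 48.21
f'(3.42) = 28.36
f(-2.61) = 22.64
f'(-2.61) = -19.88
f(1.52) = 8.76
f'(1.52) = 13.16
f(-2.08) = 13.23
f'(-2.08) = -15.64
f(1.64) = 10.40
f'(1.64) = 14.12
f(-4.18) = 63.71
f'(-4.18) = -32.44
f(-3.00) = 31.00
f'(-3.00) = -23.00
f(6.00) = 148.00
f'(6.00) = 49.00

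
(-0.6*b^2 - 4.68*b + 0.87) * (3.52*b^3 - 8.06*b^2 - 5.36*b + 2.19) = -2.112*b^5 - 11.6376*b^4 + 43.9992*b^3 + 16.7586*b^2 - 14.9124*b + 1.9053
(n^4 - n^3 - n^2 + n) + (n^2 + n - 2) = n^4 - n^3 + 2*n - 2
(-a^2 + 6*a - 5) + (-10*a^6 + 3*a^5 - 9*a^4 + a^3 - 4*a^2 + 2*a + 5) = -10*a^6 + 3*a^5 - 9*a^4 + a^3 - 5*a^2 + 8*a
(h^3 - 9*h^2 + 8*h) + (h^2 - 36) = h^3 - 8*h^2 + 8*h - 36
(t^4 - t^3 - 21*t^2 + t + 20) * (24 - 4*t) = -4*t^5 + 28*t^4 + 60*t^3 - 508*t^2 - 56*t + 480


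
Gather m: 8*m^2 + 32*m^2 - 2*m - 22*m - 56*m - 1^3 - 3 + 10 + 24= 40*m^2 - 80*m + 30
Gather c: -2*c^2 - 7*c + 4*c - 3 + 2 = -2*c^2 - 3*c - 1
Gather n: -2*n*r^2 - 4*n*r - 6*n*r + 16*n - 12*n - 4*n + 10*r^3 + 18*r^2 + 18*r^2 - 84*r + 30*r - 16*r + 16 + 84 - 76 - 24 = n*(-2*r^2 - 10*r) + 10*r^3 + 36*r^2 - 70*r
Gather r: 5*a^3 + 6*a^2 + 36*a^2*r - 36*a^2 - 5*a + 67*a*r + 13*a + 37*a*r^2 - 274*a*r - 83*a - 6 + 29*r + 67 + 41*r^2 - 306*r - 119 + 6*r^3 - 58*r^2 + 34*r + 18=5*a^3 - 30*a^2 - 75*a + 6*r^3 + r^2*(37*a - 17) + r*(36*a^2 - 207*a - 243) - 40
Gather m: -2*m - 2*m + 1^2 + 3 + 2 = 6 - 4*m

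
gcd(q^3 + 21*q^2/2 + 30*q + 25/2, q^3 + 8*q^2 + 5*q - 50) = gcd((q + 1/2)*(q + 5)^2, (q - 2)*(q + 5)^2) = q^2 + 10*q + 25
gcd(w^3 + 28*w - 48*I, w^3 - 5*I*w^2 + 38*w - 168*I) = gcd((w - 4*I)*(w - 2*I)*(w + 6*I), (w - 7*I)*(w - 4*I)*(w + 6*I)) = w^2 + 2*I*w + 24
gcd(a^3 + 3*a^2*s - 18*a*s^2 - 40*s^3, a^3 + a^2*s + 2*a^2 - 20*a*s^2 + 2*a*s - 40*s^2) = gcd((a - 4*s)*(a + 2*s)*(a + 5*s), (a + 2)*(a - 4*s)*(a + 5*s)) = -a^2 - a*s + 20*s^2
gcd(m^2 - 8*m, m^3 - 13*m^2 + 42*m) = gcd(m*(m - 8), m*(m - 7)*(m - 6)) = m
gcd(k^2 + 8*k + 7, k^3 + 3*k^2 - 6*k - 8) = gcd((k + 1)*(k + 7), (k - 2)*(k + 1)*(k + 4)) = k + 1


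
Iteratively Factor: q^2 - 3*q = (q)*(q - 3)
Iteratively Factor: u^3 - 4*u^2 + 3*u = (u - 3)*(u^2 - u) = u*(u - 3)*(u - 1)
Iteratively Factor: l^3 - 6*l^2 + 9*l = (l - 3)*(l^2 - 3*l) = (l - 3)^2*(l)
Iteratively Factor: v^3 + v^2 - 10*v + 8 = (v - 2)*(v^2 + 3*v - 4) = (v - 2)*(v - 1)*(v + 4)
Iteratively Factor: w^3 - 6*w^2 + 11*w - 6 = (w - 2)*(w^2 - 4*w + 3) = (w - 2)*(w - 1)*(w - 3)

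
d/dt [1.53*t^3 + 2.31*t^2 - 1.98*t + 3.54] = 4.59*t^2 + 4.62*t - 1.98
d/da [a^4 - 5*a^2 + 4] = 4*a^3 - 10*a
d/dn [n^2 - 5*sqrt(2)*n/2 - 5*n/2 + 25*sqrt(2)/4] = 2*n - 5*sqrt(2)/2 - 5/2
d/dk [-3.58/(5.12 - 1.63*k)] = -5.8354/(1.63*k - 5.12)^2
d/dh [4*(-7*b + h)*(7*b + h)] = 8*h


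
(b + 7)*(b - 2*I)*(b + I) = b^3 + 7*b^2 - I*b^2 + 2*b - 7*I*b + 14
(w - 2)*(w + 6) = w^2 + 4*w - 12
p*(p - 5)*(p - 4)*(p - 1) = p^4 - 10*p^3 + 29*p^2 - 20*p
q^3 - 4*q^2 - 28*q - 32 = (q - 8)*(q + 2)^2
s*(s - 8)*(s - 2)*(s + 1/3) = s^4 - 29*s^3/3 + 38*s^2/3 + 16*s/3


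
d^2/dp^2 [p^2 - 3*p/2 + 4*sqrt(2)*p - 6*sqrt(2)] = 2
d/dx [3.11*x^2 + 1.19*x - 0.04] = 6.22*x + 1.19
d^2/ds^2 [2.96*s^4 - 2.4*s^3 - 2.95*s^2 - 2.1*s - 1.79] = 35.52*s^2 - 14.4*s - 5.9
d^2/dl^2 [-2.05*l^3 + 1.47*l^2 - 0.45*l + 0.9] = 2.94 - 12.3*l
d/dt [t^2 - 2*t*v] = 2*t - 2*v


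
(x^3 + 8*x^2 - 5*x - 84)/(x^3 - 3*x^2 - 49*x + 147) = (x + 4)/(x - 7)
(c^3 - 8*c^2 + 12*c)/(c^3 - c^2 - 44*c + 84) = c/(c + 7)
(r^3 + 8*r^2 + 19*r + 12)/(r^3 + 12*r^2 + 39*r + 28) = (r + 3)/(r + 7)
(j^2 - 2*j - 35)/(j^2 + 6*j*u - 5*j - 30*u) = (j^2 - 2*j - 35)/(j^2 + 6*j*u - 5*j - 30*u)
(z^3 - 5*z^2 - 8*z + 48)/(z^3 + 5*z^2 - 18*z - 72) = (z - 4)/(z + 6)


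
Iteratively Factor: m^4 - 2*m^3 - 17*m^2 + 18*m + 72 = (m - 3)*(m^3 + m^2 - 14*m - 24) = (m - 4)*(m - 3)*(m^2 + 5*m + 6) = (m - 4)*(m - 3)*(m + 2)*(m + 3)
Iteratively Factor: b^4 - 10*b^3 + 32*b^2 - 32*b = (b - 4)*(b^3 - 6*b^2 + 8*b) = (b - 4)*(b - 2)*(b^2 - 4*b) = b*(b - 4)*(b - 2)*(b - 4)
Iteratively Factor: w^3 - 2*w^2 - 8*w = (w + 2)*(w^2 - 4*w) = w*(w + 2)*(w - 4)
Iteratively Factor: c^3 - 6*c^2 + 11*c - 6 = (c - 1)*(c^2 - 5*c + 6) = (c - 3)*(c - 1)*(c - 2)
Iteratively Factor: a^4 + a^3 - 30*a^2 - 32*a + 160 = (a + 4)*(a^3 - 3*a^2 - 18*a + 40) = (a - 2)*(a + 4)*(a^2 - a - 20) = (a - 5)*(a - 2)*(a + 4)*(a + 4)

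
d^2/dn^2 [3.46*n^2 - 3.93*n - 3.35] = 6.92000000000000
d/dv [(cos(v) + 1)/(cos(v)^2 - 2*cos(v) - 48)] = (cos(v)^2 + 2*cos(v) + 46)*sin(v)/(sin(v)^2 + 2*cos(v) + 47)^2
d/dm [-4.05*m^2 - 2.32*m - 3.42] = -8.1*m - 2.32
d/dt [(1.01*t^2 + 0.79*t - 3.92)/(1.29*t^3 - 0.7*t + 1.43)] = ((2.02*t + 0.79)*(1.29*t^3 - 0.7*t + 1.43) - (3.87*t^2 - 0.7)*(1.01*t^2 + 0.79*t - 3.92))/(1.29*t^3 - 0.7*t + 1.43)^2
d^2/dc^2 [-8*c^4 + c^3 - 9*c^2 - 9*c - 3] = -96*c^2 + 6*c - 18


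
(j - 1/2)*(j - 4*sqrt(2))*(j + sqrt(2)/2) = j^3 - 7*sqrt(2)*j^2/2 - j^2/2 - 4*j + 7*sqrt(2)*j/4 + 2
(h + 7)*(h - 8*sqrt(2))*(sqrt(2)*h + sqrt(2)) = sqrt(2)*h^3 - 16*h^2 + 8*sqrt(2)*h^2 - 128*h + 7*sqrt(2)*h - 112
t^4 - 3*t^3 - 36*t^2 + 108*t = t*(t - 6)*(t - 3)*(t + 6)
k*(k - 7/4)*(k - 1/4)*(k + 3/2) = k^4 - k^3/2 - 41*k^2/16 + 21*k/32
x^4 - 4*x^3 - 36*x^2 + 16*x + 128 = (x - 8)*(x - 2)*(x + 2)*(x + 4)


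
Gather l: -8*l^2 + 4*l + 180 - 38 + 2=-8*l^2 + 4*l + 144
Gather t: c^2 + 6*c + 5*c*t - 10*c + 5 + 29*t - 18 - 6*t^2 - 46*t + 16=c^2 - 4*c - 6*t^2 + t*(5*c - 17) + 3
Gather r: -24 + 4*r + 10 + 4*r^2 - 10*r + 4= 4*r^2 - 6*r - 10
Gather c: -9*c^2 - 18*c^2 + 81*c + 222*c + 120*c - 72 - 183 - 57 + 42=-27*c^2 + 423*c - 270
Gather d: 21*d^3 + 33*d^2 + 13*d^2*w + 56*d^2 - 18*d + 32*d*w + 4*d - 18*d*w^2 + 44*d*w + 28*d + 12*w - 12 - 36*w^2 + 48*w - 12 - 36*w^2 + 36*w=21*d^3 + d^2*(13*w + 89) + d*(-18*w^2 + 76*w + 14) - 72*w^2 + 96*w - 24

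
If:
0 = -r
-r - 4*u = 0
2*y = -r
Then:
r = 0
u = 0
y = 0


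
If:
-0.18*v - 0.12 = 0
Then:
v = -0.67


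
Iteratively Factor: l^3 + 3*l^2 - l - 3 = (l - 1)*(l^2 + 4*l + 3) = (l - 1)*(l + 1)*(l + 3)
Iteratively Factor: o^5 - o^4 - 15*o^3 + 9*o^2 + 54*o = (o)*(o^4 - o^3 - 15*o^2 + 9*o + 54) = o*(o + 3)*(o^3 - 4*o^2 - 3*o + 18) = o*(o + 2)*(o + 3)*(o^2 - 6*o + 9) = o*(o - 3)*(o + 2)*(o + 3)*(o - 3)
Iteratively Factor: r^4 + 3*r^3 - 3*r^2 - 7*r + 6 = (r - 1)*(r^3 + 4*r^2 + r - 6) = (r - 1)*(r + 3)*(r^2 + r - 2) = (r - 1)^2*(r + 3)*(r + 2)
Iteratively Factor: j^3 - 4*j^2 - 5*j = (j - 5)*(j^2 + j) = j*(j - 5)*(j + 1)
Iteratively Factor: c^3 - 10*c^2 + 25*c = (c - 5)*(c^2 - 5*c) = c*(c - 5)*(c - 5)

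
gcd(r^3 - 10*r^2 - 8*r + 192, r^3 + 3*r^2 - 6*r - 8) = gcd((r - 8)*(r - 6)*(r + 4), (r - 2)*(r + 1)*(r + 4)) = r + 4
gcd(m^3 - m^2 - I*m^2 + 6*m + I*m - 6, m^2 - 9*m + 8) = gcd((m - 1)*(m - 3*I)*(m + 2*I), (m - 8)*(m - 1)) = m - 1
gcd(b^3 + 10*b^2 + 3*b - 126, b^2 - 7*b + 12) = b - 3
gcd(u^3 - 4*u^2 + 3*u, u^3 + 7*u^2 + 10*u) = u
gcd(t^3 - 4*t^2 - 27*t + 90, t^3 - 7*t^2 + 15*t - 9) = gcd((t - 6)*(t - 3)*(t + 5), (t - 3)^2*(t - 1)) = t - 3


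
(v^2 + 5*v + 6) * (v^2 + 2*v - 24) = v^4 + 7*v^3 - 8*v^2 - 108*v - 144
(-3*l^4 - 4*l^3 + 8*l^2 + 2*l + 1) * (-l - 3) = 3*l^5 + 13*l^4 + 4*l^3 - 26*l^2 - 7*l - 3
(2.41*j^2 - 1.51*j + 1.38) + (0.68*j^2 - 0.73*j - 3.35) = 3.09*j^2 - 2.24*j - 1.97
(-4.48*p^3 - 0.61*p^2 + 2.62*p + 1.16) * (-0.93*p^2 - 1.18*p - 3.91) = 4.1664*p^5 + 5.8537*p^4 + 15.8*p^3 - 1.7853*p^2 - 11.613*p - 4.5356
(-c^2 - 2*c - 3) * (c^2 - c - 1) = -c^4 - c^3 + 5*c + 3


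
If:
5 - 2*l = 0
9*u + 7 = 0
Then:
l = 5/2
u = -7/9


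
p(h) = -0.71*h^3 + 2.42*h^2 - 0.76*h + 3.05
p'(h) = -2.13*h^2 + 4.84*h - 0.76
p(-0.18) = 3.27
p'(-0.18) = -1.70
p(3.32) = 1.22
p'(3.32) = -8.17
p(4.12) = -8.66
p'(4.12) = -16.97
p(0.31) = 3.03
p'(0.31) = 0.54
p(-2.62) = 34.42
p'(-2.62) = -28.06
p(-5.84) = 231.44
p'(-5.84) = -101.67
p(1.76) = 5.34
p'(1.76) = 1.16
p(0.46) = 3.14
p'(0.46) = 1.02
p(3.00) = 3.38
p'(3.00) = -5.41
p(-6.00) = 248.09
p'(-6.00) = -106.48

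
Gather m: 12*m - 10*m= 2*m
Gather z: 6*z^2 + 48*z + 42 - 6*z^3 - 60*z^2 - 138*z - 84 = -6*z^3 - 54*z^2 - 90*z - 42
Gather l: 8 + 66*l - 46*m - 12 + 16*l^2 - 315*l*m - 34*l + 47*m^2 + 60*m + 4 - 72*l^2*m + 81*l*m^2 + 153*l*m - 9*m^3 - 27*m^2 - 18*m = l^2*(16 - 72*m) + l*(81*m^2 - 162*m + 32) - 9*m^3 + 20*m^2 - 4*m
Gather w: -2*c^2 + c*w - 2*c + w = -2*c^2 - 2*c + w*(c + 1)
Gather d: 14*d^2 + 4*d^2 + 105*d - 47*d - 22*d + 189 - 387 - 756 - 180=18*d^2 + 36*d - 1134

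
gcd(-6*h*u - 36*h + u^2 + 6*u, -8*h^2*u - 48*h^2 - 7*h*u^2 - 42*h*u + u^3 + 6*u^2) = u + 6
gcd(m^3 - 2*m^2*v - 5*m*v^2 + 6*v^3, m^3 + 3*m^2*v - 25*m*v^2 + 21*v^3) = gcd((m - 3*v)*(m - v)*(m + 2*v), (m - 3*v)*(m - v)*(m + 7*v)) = m^2 - 4*m*v + 3*v^2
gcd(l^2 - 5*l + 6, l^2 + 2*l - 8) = l - 2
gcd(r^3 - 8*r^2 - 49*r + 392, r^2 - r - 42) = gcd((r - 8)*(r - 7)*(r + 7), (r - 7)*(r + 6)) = r - 7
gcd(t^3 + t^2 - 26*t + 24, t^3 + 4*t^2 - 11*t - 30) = 1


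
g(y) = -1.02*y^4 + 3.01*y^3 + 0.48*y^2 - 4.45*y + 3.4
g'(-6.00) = 1196.15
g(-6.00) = -1924.70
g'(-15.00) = 15782.90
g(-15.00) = -61618.10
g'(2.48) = -8.76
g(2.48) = 2.64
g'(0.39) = -2.94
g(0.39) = 1.89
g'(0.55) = -1.87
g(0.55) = 1.51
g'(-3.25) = 227.87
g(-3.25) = -194.19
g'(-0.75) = 1.63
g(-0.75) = 5.41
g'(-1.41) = 23.59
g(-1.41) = -1.84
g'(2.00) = 0.95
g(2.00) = 4.18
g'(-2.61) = 127.10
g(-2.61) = -82.57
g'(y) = -4.08*y^3 + 9.03*y^2 + 0.96*y - 4.45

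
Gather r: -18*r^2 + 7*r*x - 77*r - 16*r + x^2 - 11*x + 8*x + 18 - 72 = -18*r^2 + r*(7*x - 93) + x^2 - 3*x - 54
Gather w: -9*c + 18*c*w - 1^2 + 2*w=-9*c + w*(18*c + 2) - 1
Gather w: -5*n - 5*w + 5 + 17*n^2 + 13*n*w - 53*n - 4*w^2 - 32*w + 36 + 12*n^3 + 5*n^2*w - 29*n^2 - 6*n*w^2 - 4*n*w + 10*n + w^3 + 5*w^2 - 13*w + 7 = 12*n^3 - 12*n^2 - 48*n + w^3 + w^2*(1 - 6*n) + w*(5*n^2 + 9*n - 50) + 48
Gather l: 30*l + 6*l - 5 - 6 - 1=36*l - 12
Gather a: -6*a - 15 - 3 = -6*a - 18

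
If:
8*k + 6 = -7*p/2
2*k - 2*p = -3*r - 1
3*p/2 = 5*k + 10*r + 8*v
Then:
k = 168*v/283 - 256/283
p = 100/283 - 384*v/283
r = 143/283 - 368*v/283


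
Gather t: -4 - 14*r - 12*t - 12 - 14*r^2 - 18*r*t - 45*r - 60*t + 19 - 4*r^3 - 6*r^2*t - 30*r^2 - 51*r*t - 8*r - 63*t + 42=-4*r^3 - 44*r^2 - 67*r + t*(-6*r^2 - 69*r - 135) + 45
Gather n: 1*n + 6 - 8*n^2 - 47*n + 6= -8*n^2 - 46*n + 12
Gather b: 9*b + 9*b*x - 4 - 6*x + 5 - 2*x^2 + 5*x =b*(9*x + 9) - 2*x^2 - x + 1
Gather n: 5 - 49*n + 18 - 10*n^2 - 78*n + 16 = -10*n^2 - 127*n + 39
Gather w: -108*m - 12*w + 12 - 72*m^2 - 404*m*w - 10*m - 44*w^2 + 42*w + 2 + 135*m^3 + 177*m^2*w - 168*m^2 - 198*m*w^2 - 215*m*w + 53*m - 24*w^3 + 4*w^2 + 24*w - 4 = 135*m^3 - 240*m^2 - 65*m - 24*w^3 + w^2*(-198*m - 40) + w*(177*m^2 - 619*m + 54) + 10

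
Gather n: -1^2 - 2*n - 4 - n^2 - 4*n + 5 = -n^2 - 6*n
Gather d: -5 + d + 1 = d - 4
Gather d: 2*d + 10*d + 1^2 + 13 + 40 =12*d + 54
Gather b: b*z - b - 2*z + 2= b*(z - 1) - 2*z + 2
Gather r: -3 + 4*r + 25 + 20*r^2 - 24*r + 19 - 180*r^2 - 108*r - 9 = -160*r^2 - 128*r + 32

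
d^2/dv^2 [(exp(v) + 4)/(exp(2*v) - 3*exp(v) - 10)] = (exp(4*v) + 19*exp(3*v) + 24*exp(2*v) + 166*exp(v) - 20)*exp(v)/(exp(6*v) - 9*exp(5*v) - 3*exp(4*v) + 153*exp(3*v) + 30*exp(2*v) - 900*exp(v) - 1000)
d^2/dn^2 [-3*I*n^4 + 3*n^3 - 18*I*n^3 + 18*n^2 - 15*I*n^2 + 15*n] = -36*I*n^2 + n*(18 - 108*I) + 36 - 30*I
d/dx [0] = 0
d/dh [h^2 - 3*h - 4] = 2*h - 3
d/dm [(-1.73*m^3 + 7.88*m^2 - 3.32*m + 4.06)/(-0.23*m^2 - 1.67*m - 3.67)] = (0.3979*m^4 + 5.7782*m^3 + 5.1241*m^2 - 55.9716*m + 18.9646)/(0.0529*m^4 + 0.7682*m^3 + 4.4771*m^2 + 12.2578*m + 13.4689)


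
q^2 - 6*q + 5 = (q - 5)*(q - 1)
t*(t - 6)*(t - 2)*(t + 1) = t^4 - 7*t^3 + 4*t^2 + 12*t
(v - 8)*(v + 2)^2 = v^3 - 4*v^2 - 28*v - 32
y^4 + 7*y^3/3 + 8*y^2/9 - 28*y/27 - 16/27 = (y - 2/3)*(y + 2/3)*(y + 1)*(y + 4/3)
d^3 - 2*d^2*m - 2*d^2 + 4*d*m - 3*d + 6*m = (d - 3)*(d + 1)*(d - 2*m)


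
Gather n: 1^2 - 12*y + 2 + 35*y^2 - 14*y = 35*y^2 - 26*y + 3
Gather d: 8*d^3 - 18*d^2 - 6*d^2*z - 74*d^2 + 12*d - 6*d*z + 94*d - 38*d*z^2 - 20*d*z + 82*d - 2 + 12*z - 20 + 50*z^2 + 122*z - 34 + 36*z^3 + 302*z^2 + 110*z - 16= 8*d^3 + d^2*(-6*z - 92) + d*(-38*z^2 - 26*z + 188) + 36*z^3 + 352*z^2 + 244*z - 72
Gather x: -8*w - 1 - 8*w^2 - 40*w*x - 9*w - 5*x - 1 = -8*w^2 - 17*w + x*(-40*w - 5) - 2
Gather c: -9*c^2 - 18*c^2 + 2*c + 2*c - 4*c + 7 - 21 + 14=-27*c^2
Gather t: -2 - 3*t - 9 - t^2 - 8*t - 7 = -t^2 - 11*t - 18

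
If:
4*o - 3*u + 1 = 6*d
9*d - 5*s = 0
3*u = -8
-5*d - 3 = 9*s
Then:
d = -15/106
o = -261/106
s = -27/106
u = -8/3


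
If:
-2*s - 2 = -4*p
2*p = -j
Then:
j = -s - 1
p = s/2 + 1/2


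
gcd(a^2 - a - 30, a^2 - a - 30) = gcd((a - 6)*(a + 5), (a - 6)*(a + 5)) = a^2 - a - 30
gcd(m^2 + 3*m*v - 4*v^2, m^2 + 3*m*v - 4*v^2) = -m^2 - 3*m*v + 4*v^2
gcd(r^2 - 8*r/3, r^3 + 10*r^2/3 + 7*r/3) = r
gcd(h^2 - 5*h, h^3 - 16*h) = h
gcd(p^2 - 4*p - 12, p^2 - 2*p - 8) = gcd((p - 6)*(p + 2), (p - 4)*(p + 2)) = p + 2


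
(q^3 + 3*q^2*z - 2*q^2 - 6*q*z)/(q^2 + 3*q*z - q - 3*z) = q*(q - 2)/(q - 1)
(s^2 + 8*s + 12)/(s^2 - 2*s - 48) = (s + 2)/(s - 8)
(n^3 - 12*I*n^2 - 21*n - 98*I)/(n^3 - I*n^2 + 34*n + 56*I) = (n - 7*I)/(n + 4*I)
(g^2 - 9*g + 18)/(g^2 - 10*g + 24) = (g - 3)/(g - 4)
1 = 1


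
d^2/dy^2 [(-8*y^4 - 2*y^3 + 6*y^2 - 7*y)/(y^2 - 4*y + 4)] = 2*(-8*y^4 + 64*y^3 - 192*y^2 - 7*y - 4)/(y^4 - 8*y^3 + 24*y^2 - 32*y + 16)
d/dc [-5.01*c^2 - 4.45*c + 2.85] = -10.02*c - 4.45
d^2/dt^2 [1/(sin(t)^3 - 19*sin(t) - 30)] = (9*sin(t)^6 - 50*sin(t)^4 + 270*sin(t)^3 + 475*sin(t)^2 - 750*sin(t) - 722)/(-sin(t)^3 + 19*sin(t) + 30)^3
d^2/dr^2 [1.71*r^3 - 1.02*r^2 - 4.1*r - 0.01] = 10.26*r - 2.04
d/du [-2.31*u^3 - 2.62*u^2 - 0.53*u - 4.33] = -6.93*u^2 - 5.24*u - 0.53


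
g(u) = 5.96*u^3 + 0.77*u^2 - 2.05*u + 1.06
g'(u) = 17.88*u^2 + 1.54*u - 2.05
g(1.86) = 38.26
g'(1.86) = 62.67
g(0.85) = 3.53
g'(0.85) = 12.18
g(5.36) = 929.98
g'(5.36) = 519.89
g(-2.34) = -66.29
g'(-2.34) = 92.25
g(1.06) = 6.85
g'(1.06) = 19.67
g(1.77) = 32.89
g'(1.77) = 56.69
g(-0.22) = 1.48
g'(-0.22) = -1.52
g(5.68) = 1106.43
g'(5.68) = 583.55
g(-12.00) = -10162.34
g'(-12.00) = 2554.19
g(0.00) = 1.06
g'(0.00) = -2.05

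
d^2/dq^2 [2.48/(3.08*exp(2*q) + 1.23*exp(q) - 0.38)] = (2.48*(6.16*exp(q) + 1.23)*(12.32*exp(q) + 2.46)*exp(q) - (30.5536*exp(q) + 3.0504)*(3.08*exp(2*q) + 1.23*exp(q) - 0.38))*exp(q)/(3.08*exp(2*q) + 1.23*exp(q) - 0.38)^3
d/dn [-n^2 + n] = 1 - 2*n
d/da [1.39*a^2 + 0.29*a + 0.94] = 2.78*a + 0.29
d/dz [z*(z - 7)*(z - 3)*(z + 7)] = 4*z^3 - 9*z^2 - 98*z + 147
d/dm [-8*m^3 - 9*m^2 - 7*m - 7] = -24*m^2 - 18*m - 7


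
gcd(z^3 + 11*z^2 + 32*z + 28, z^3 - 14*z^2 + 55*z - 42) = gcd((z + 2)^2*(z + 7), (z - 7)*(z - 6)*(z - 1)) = 1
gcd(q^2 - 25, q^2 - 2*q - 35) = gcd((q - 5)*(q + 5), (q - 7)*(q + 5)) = q + 5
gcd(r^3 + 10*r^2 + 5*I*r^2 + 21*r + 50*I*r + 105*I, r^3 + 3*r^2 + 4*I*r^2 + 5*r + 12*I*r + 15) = r^2 + r*(3 + 5*I) + 15*I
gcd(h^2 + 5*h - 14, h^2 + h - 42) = h + 7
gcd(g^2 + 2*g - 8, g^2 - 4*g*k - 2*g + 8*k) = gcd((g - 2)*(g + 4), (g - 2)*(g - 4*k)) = g - 2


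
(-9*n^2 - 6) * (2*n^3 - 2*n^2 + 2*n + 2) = -18*n^5 + 18*n^4 - 30*n^3 - 6*n^2 - 12*n - 12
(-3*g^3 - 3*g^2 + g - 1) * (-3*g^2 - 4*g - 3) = 9*g^5 + 21*g^4 + 18*g^3 + 8*g^2 + g + 3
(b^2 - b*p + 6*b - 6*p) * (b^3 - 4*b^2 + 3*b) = b^5 - b^4*p + 2*b^4 - 2*b^3*p - 21*b^3 + 21*b^2*p + 18*b^2 - 18*b*p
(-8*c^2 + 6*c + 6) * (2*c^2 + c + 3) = -16*c^4 + 4*c^3 - 6*c^2 + 24*c + 18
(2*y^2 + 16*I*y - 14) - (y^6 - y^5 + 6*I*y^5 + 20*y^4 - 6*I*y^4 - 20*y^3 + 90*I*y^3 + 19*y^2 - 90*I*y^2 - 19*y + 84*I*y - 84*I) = -y^6 + y^5 - 6*I*y^5 - 20*y^4 + 6*I*y^4 + 20*y^3 - 90*I*y^3 - 17*y^2 + 90*I*y^2 + 19*y - 68*I*y - 14 + 84*I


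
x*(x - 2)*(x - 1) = x^3 - 3*x^2 + 2*x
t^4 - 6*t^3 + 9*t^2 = t^2*(t - 3)^2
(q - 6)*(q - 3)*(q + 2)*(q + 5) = q^4 - 2*q^3 - 35*q^2 + 36*q + 180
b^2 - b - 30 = (b - 6)*(b + 5)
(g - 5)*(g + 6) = g^2 + g - 30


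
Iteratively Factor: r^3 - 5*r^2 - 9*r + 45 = (r - 5)*(r^2 - 9) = (r - 5)*(r + 3)*(r - 3)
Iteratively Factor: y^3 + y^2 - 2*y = (y - 1)*(y^2 + 2*y) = y*(y - 1)*(y + 2)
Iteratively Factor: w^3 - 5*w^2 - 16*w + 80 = (w - 5)*(w^2 - 16) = (w - 5)*(w + 4)*(w - 4)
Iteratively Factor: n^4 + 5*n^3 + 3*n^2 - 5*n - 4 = (n + 1)*(n^3 + 4*n^2 - n - 4) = (n - 1)*(n + 1)*(n^2 + 5*n + 4) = (n - 1)*(n + 1)*(n + 4)*(n + 1)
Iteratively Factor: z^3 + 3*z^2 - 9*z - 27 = (z + 3)*(z^2 - 9) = (z + 3)^2*(z - 3)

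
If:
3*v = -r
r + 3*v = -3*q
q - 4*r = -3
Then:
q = 0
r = 3/4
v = -1/4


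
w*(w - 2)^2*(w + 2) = w^4 - 2*w^3 - 4*w^2 + 8*w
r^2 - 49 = (r - 7)*(r + 7)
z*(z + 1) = z^2 + z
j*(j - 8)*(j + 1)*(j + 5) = j^4 - 2*j^3 - 43*j^2 - 40*j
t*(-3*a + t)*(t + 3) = -3*a*t^2 - 9*a*t + t^3 + 3*t^2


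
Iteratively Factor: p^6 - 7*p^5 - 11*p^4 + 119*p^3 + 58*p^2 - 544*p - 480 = (p + 2)*(p^5 - 9*p^4 + 7*p^3 + 105*p^2 - 152*p - 240) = (p + 2)*(p + 3)*(p^4 - 12*p^3 + 43*p^2 - 24*p - 80) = (p - 5)*(p + 2)*(p + 3)*(p^3 - 7*p^2 + 8*p + 16) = (p - 5)*(p - 4)*(p + 2)*(p + 3)*(p^2 - 3*p - 4) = (p - 5)*(p - 4)^2*(p + 2)*(p + 3)*(p + 1)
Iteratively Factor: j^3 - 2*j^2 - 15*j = (j)*(j^2 - 2*j - 15) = j*(j + 3)*(j - 5)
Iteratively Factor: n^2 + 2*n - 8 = (n + 4)*(n - 2)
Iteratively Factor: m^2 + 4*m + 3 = (m + 3)*(m + 1)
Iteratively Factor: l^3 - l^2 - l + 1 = (l - 1)*(l^2 - 1) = (l - 1)^2*(l + 1)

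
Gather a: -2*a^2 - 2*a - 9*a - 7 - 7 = -2*a^2 - 11*a - 14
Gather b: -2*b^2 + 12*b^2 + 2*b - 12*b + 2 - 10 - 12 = 10*b^2 - 10*b - 20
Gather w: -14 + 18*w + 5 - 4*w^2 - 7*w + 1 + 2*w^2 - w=-2*w^2 + 10*w - 8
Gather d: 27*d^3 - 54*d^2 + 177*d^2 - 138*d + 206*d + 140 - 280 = 27*d^3 + 123*d^2 + 68*d - 140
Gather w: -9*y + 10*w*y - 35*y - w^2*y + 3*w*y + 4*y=-w^2*y + 13*w*y - 40*y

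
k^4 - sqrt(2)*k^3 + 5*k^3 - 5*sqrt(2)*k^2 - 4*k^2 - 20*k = k*(k + 5)*(k - 2*sqrt(2))*(k + sqrt(2))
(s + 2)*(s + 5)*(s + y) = s^3 + s^2*y + 7*s^2 + 7*s*y + 10*s + 10*y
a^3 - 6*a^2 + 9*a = a*(a - 3)^2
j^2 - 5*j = j*(j - 5)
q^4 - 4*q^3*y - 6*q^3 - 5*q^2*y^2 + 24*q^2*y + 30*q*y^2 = q*(q - 6)*(q - 5*y)*(q + y)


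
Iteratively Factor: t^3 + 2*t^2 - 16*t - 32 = (t - 4)*(t^2 + 6*t + 8) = (t - 4)*(t + 4)*(t + 2)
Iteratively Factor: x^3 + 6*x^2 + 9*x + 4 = (x + 1)*(x^2 + 5*x + 4) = (x + 1)^2*(x + 4)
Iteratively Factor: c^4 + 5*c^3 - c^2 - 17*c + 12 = (c - 1)*(c^3 + 6*c^2 + 5*c - 12) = (c - 1)*(c + 4)*(c^2 + 2*c - 3) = (c - 1)^2*(c + 4)*(c + 3)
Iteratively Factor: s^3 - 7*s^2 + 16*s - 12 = (s - 2)*(s^2 - 5*s + 6) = (s - 3)*(s - 2)*(s - 2)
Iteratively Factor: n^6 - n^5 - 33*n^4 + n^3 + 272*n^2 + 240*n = (n + 3)*(n^5 - 4*n^4 - 21*n^3 + 64*n^2 + 80*n) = (n - 5)*(n + 3)*(n^4 + n^3 - 16*n^2 - 16*n) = (n - 5)*(n - 4)*(n + 3)*(n^3 + 5*n^2 + 4*n) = (n - 5)*(n - 4)*(n + 1)*(n + 3)*(n^2 + 4*n) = n*(n - 5)*(n - 4)*(n + 1)*(n + 3)*(n + 4)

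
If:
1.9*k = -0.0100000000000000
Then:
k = -0.01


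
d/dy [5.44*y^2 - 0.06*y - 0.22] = 10.88*y - 0.06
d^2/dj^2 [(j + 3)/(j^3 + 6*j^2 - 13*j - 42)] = 2*((j + 3)*(3*j^2 + 12*j - 13)^2 + (-3*j^2 - 12*j - 3*(j + 2)*(j + 3) + 13)*(j^3 + 6*j^2 - 13*j - 42))/(j^3 + 6*j^2 - 13*j - 42)^3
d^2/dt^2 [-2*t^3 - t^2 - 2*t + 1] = -12*t - 2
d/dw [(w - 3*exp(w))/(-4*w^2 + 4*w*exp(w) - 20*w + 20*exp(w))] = (-(w - 3*exp(w))*(w*exp(w) - 2*w + 6*exp(w) - 5) + (3*exp(w) - 1)*(w^2 - w*exp(w) + 5*w - 5*exp(w)))/(4*(w^2 - w*exp(w) + 5*w - 5*exp(w))^2)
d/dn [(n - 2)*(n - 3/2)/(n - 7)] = (n^2 - 14*n + 43/2)/(n^2 - 14*n + 49)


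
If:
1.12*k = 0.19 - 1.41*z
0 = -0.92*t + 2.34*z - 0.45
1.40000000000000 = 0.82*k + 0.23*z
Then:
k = 2.15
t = -4.49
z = -1.57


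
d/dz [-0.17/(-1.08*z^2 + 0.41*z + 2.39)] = (0.0697 - 0.3672*z)/(-1.08*z^2 + 0.41*z + 2.39)^2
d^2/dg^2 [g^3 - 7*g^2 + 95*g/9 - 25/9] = 6*g - 14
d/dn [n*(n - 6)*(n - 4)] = 3*n^2 - 20*n + 24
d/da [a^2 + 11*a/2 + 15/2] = 2*a + 11/2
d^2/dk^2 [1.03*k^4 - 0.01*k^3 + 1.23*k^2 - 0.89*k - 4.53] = 12.36*k^2 - 0.06*k + 2.46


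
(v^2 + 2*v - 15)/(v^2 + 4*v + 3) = (v^2 + 2*v - 15)/(v^2 + 4*v + 3)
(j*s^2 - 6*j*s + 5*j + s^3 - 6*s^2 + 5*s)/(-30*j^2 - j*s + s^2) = (-j*s^2 + 6*j*s - 5*j - s^3 + 6*s^2 - 5*s)/(30*j^2 + j*s - s^2)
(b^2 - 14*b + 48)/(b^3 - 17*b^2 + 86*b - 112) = (b - 6)/(b^2 - 9*b + 14)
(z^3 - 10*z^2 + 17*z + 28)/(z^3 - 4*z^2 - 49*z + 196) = (z + 1)/(z + 7)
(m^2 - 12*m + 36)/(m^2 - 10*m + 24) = (m - 6)/(m - 4)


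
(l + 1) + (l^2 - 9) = l^2 + l - 8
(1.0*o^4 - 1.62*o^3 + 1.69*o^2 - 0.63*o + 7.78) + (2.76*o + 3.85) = 1.0*o^4 - 1.62*o^3 + 1.69*o^2 + 2.13*o + 11.63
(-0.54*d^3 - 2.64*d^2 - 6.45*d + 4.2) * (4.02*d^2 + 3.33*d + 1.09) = -2.1708*d^5 - 12.411*d^4 - 35.3088*d^3 - 7.4721*d^2 + 6.9555*d + 4.578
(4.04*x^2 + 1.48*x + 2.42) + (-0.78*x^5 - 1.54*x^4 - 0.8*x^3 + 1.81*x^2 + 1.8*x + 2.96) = -0.78*x^5 - 1.54*x^4 - 0.8*x^3 + 5.85*x^2 + 3.28*x + 5.38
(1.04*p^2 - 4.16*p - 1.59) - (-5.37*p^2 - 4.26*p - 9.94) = 6.41*p^2 + 0.0999999999999996*p + 8.35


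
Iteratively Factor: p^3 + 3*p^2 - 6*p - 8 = (p - 2)*(p^2 + 5*p + 4) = (p - 2)*(p + 4)*(p + 1)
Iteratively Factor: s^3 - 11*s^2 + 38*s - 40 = (s - 4)*(s^2 - 7*s + 10) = (s - 4)*(s - 2)*(s - 5)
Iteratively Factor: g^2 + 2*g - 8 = (g + 4)*(g - 2)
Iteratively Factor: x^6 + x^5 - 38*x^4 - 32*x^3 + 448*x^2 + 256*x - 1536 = (x + 4)*(x^5 - 3*x^4 - 26*x^3 + 72*x^2 + 160*x - 384) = (x - 2)*(x + 4)*(x^4 - x^3 - 28*x^2 + 16*x + 192) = (x - 4)*(x - 2)*(x + 4)*(x^3 + 3*x^2 - 16*x - 48) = (x - 4)*(x - 2)*(x + 3)*(x + 4)*(x^2 - 16) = (x - 4)^2*(x - 2)*(x + 3)*(x + 4)*(x + 4)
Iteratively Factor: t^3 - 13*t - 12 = (t - 4)*(t^2 + 4*t + 3) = (t - 4)*(t + 1)*(t + 3)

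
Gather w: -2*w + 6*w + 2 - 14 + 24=4*w + 12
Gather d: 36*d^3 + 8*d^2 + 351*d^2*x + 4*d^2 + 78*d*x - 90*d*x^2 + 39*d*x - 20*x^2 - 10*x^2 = 36*d^3 + d^2*(351*x + 12) + d*(-90*x^2 + 117*x) - 30*x^2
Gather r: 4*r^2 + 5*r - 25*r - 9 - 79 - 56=4*r^2 - 20*r - 144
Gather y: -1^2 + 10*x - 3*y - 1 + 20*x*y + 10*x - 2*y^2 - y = 20*x - 2*y^2 + y*(20*x - 4) - 2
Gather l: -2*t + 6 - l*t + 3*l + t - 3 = l*(3 - t) - t + 3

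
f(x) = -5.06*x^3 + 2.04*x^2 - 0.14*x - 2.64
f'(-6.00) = -571.10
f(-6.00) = 1164.60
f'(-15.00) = -3476.84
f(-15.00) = 17535.96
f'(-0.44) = -4.87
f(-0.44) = -1.75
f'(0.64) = -3.75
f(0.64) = -3.22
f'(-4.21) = -286.37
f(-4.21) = 411.68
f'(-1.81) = -57.26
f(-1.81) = 34.30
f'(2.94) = -119.35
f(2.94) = -114.00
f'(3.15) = -137.91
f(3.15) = -140.99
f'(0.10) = 0.12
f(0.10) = -2.64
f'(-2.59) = -112.54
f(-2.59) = 99.32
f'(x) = -15.18*x^2 + 4.08*x - 0.14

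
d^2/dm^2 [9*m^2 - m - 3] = 18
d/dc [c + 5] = 1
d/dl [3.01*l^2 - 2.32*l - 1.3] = 6.02*l - 2.32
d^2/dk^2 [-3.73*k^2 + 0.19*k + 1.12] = -7.46000000000000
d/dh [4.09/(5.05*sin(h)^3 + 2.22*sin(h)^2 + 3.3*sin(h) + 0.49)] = (-18.1596*sin(h) + 30.98175*cos(2*h) - 44.47875)*cos(h)/(5.05*sin(h)^3 + 2.22*sin(h)^2 + 3.3*sin(h) + 0.49)^2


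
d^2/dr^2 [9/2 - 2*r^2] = -4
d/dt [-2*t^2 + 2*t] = 2 - 4*t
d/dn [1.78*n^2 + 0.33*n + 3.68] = 3.56*n + 0.33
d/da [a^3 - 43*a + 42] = 3*a^2 - 43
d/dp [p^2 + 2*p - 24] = 2*p + 2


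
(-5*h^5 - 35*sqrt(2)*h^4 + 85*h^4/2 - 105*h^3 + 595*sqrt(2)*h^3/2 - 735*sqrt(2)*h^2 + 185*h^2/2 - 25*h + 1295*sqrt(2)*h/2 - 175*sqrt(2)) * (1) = -5*h^5 - 35*sqrt(2)*h^4 + 85*h^4/2 - 105*h^3 + 595*sqrt(2)*h^3/2 - 735*sqrt(2)*h^2 + 185*h^2/2 - 25*h + 1295*sqrt(2)*h/2 - 175*sqrt(2)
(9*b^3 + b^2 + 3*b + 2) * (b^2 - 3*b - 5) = 9*b^5 - 26*b^4 - 45*b^3 - 12*b^2 - 21*b - 10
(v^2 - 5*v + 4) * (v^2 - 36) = v^4 - 5*v^3 - 32*v^2 + 180*v - 144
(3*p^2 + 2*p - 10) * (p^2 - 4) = 3*p^4 + 2*p^3 - 22*p^2 - 8*p + 40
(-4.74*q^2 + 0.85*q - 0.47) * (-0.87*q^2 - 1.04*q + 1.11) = 4.1238*q^4 + 4.1901*q^3 - 5.7365*q^2 + 1.4323*q - 0.5217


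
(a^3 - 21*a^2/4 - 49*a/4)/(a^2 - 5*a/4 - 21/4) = a*(a - 7)/(a - 3)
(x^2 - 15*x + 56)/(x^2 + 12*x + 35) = (x^2 - 15*x + 56)/(x^2 + 12*x + 35)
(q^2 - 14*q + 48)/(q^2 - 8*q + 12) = (q - 8)/(q - 2)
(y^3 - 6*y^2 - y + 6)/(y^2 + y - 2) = (y^2 - 5*y - 6)/(y + 2)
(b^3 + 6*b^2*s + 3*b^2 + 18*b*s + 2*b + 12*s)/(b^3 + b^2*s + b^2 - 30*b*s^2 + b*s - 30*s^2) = (-b - 2)/(-b + 5*s)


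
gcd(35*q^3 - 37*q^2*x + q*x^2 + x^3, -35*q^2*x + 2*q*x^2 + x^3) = -35*q^2 + 2*q*x + x^2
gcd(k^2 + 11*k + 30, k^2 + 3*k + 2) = 1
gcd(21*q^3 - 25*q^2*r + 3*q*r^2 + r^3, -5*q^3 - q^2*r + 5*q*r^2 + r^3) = q - r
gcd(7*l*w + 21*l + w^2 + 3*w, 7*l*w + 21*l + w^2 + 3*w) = 7*l*w + 21*l + w^2 + 3*w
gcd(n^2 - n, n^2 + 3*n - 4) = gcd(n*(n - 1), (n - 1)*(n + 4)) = n - 1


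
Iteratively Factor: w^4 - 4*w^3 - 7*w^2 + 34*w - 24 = (w - 1)*(w^3 - 3*w^2 - 10*w + 24) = (w - 4)*(w - 1)*(w^2 + w - 6) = (w - 4)*(w - 1)*(w + 3)*(w - 2)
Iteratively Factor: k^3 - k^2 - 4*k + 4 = (k - 1)*(k^2 - 4) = (k - 2)*(k - 1)*(k + 2)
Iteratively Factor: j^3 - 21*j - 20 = (j + 4)*(j^2 - 4*j - 5) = (j - 5)*(j + 4)*(j + 1)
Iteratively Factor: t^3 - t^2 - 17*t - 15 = (t + 3)*(t^2 - 4*t - 5) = (t - 5)*(t + 3)*(t + 1)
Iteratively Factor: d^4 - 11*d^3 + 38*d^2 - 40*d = (d)*(d^3 - 11*d^2 + 38*d - 40) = d*(d - 4)*(d^2 - 7*d + 10) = d*(d - 5)*(d - 4)*(d - 2)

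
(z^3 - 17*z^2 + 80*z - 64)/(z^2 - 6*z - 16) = (z^2 - 9*z + 8)/(z + 2)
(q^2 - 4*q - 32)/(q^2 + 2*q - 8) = (q - 8)/(q - 2)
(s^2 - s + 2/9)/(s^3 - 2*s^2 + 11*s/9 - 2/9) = 1/(s - 1)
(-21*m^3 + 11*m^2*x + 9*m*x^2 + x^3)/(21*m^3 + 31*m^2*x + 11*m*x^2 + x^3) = (-m + x)/(m + x)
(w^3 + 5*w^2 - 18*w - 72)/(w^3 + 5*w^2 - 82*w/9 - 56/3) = 9*(w^2 - w - 12)/(9*w^2 - 9*w - 28)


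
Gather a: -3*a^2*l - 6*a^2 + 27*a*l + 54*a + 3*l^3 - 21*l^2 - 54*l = a^2*(-3*l - 6) + a*(27*l + 54) + 3*l^3 - 21*l^2 - 54*l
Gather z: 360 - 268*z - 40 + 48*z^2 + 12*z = 48*z^2 - 256*z + 320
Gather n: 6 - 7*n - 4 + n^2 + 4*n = n^2 - 3*n + 2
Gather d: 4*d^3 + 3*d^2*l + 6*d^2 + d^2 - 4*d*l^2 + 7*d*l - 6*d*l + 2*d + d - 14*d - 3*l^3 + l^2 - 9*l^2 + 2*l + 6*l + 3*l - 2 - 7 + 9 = 4*d^3 + d^2*(3*l + 7) + d*(-4*l^2 + l - 11) - 3*l^3 - 8*l^2 + 11*l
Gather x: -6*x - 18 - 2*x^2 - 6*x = -2*x^2 - 12*x - 18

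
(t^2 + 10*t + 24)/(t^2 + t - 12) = (t + 6)/(t - 3)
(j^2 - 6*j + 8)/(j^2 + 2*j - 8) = (j - 4)/(j + 4)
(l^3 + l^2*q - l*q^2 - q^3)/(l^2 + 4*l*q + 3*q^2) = (l^2 - q^2)/(l + 3*q)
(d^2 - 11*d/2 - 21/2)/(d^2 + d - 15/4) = 2*(2*d^2 - 11*d - 21)/(4*d^2 + 4*d - 15)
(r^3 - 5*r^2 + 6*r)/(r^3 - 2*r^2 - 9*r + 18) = r/(r + 3)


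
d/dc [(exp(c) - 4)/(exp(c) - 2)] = 2*exp(c)/(exp(c) - 2)^2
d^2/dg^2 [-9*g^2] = -18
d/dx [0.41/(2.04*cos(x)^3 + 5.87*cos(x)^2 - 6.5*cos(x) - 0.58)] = (2.5092*cos(x)^2 + 4.8134*cos(x) - 2.665)*sin(x)/(2.04*cos(x)^3 + 5.87*cos(x)^2 - 6.5*cos(x) - 0.58)^2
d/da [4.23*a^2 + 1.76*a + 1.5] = 8.46*a + 1.76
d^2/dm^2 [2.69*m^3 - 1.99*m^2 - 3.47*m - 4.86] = 16.14*m - 3.98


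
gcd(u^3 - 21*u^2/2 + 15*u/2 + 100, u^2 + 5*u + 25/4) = u + 5/2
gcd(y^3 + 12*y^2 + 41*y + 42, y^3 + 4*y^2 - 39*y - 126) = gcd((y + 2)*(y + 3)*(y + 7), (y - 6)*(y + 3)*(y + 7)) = y^2 + 10*y + 21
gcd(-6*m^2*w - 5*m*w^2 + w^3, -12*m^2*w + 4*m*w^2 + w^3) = w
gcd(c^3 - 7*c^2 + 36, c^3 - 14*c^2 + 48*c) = c - 6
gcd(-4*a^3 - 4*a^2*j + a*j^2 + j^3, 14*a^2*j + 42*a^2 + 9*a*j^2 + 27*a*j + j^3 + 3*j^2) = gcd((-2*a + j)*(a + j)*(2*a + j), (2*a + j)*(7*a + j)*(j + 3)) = 2*a + j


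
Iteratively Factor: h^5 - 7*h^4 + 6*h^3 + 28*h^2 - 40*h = (h - 2)*(h^4 - 5*h^3 - 4*h^2 + 20*h) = (h - 5)*(h - 2)*(h^3 - 4*h) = (h - 5)*(h - 2)*(h + 2)*(h^2 - 2*h) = h*(h - 5)*(h - 2)*(h + 2)*(h - 2)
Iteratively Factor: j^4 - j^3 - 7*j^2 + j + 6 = (j - 3)*(j^3 + 2*j^2 - j - 2) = (j - 3)*(j - 1)*(j^2 + 3*j + 2) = (j - 3)*(j - 1)*(j + 2)*(j + 1)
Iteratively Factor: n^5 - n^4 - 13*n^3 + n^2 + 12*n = (n)*(n^4 - n^3 - 13*n^2 + n + 12) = n*(n - 1)*(n^3 - 13*n - 12) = n*(n - 1)*(n + 3)*(n^2 - 3*n - 4) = n*(n - 1)*(n + 1)*(n + 3)*(n - 4)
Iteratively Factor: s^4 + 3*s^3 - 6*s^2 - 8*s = (s)*(s^3 + 3*s^2 - 6*s - 8) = s*(s + 4)*(s^2 - s - 2) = s*(s + 1)*(s + 4)*(s - 2)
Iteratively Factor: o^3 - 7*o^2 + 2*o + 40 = (o + 2)*(o^2 - 9*o + 20) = (o - 5)*(o + 2)*(o - 4)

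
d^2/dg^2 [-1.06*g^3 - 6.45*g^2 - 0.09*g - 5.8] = -6.36*g - 12.9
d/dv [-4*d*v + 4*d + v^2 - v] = -4*d + 2*v - 1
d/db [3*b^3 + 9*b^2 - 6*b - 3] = 9*b^2 + 18*b - 6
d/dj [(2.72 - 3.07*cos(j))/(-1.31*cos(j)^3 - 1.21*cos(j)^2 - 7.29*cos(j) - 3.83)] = (8.0434*cos(j)^3 - 6.9749*cos(j)^2 - 6.5824*cos(j) - 31.5869)*sin(j)/(1.7161*cos(j)^6 + 3.1702*cos(j)^5 + 20.5639*cos(j)^4 + 27.6764*cos(j)^3 + 62.4127*cos(j)^2 + 55.8414*cos(j) + 14.6689)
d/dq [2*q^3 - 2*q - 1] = 6*q^2 - 2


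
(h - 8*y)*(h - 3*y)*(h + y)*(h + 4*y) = h^4 - 6*h^3*y - 27*h^2*y^2 + 76*h*y^3 + 96*y^4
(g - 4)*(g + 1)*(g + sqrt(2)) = g^3 - 3*g^2 + sqrt(2)*g^2 - 3*sqrt(2)*g - 4*g - 4*sqrt(2)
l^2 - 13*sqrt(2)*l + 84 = (l - 7*sqrt(2))*(l - 6*sqrt(2))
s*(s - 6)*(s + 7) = s^3 + s^2 - 42*s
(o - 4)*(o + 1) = o^2 - 3*o - 4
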